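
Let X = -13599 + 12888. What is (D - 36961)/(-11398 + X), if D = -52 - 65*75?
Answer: 41888/12109 ≈ 3.4592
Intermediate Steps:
X = -711
D = -4927 (D = -52 - 4875 = -4927)
(D - 36961)/(-11398 + X) = (-4927 - 36961)/(-11398 - 711) = -41888/(-12109) = -41888*(-1/12109) = 41888/12109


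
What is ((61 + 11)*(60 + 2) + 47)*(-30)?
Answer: -135330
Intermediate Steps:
((61 + 11)*(60 + 2) + 47)*(-30) = (72*62 + 47)*(-30) = (4464 + 47)*(-30) = 4511*(-30) = -135330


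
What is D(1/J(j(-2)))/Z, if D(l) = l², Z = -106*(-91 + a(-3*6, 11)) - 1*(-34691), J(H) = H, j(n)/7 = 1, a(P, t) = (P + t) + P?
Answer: 1/2302363 ≈ 4.3434e-7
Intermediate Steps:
a(P, t) = t + 2*P
j(n) = 7 (j(n) = 7*1 = 7)
Z = 46987 (Z = -106*(-91 + (11 + 2*(-3*6))) - 1*(-34691) = -106*(-91 + (11 + 2*(-18))) + 34691 = -106*(-91 + (11 - 36)) + 34691 = -106*(-91 - 25) + 34691 = -106*(-116) + 34691 = 12296 + 34691 = 46987)
D(1/J(j(-2)))/Z = (1/7)²/46987 = (⅐)²*(1/46987) = (1/49)*(1/46987) = 1/2302363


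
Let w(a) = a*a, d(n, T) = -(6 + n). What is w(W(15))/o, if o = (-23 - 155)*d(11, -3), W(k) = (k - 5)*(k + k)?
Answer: 45000/1513 ≈ 29.742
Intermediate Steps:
d(n, T) = -6 - n
W(k) = 2*k*(-5 + k) (W(k) = (-5 + k)*(2*k) = 2*k*(-5 + k))
w(a) = a²
o = 3026 (o = (-23 - 155)*(-6 - 1*11) = -178*(-6 - 11) = -178*(-17) = 3026)
w(W(15))/o = (2*15*(-5 + 15))²/3026 = (2*15*10)²*(1/3026) = 300²*(1/3026) = 90000*(1/3026) = 45000/1513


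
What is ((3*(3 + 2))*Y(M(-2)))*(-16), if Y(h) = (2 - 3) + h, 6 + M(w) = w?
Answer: 2160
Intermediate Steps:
M(w) = -6 + w
Y(h) = -1 + h
((3*(3 + 2))*Y(M(-2)))*(-16) = ((3*(3 + 2))*(-1 + (-6 - 2)))*(-16) = ((3*5)*(-1 - 8))*(-16) = (15*(-9))*(-16) = -135*(-16) = 2160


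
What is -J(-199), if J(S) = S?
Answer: 199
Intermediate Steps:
-J(-199) = -1*(-199) = 199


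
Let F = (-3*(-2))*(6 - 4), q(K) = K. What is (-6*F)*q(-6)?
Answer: 432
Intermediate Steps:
F = 12 (F = 6*2 = 12)
(-6*F)*q(-6) = -6*12*(-6) = -72*(-6) = 432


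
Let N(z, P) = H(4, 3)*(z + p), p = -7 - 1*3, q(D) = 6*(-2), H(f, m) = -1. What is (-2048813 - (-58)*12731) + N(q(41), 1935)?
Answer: -1310393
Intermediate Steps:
q(D) = -12
p = -10 (p = -7 - 3 = -10)
N(z, P) = 10 - z (N(z, P) = -(z - 10) = -(-10 + z) = 10 - z)
(-2048813 - (-58)*12731) + N(q(41), 1935) = (-2048813 - (-58)*12731) + (10 - 1*(-12)) = (-2048813 - 1*(-738398)) + (10 + 12) = (-2048813 + 738398) + 22 = -1310415 + 22 = -1310393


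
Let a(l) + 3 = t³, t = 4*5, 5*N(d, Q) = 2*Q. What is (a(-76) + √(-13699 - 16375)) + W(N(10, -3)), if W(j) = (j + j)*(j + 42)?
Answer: 197477/25 + I*√30074 ≈ 7899.1 + 173.42*I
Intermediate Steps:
N(d, Q) = 2*Q/5 (N(d, Q) = (2*Q)/5 = 2*Q/5)
W(j) = 2*j*(42 + j) (W(j) = (2*j)*(42 + j) = 2*j*(42 + j))
t = 20
a(l) = 7997 (a(l) = -3 + 20³ = -3 + 8000 = 7997)
(a(-76) + √(-13699 - 16375)) + W(N(10, -3)) = (7997 + √(-13699 - 16375)) + 2*((⅖)*(-3))*(42 + (⅖)*(-3)) = (7997 + √(-30074)) + 2*(-6/5)*(42 - 6/5) = (7997 + I*√30074) + 2*(-6/5)*(204/5) = (7997 + I*√30074) - 2448/25 = 197477/25 + I*√30074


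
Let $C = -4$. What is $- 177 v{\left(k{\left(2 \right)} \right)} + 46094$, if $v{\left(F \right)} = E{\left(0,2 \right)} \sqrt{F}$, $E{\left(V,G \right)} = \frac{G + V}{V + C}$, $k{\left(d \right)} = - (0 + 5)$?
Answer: $46094 + \frac{177 i \sqrt{5}}{2} \approx 46094.0 + 197.89 i$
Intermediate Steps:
$k{\left(d \right)} = -5$ ($k{\left(d \right)} = \left(-1\right) 5 = -5$)
$E{\left(V,G \right)} = \frac{G + V}{-4 + V}$ ($E{\left(V,G \right)} = \frac{G + V}{V - 4} = \frac{G + V}{-4 + V}$)
$v{\left(F \right)} = - \frac{\sqrt{F}}{2}$ ($v{\left(F \right)} = \frac{2 + 0}{-4 + 0} \sqrt{F} = \frac{1}{-4} \cdot 2 \sqrt{F} = \left(- \frac{1}{4}\right) 2 \sqrt{F} = - \frac{\sqrt{F}}{2}$)
$- 177 v{\left(k{\left(2 \right)} \right)} + 46094 = - 177 \left(- \frac{\sqrt{-5}}{2}\right) + 46094 = - 177 \left(- \frac{i \sqrt{5}}{2}\right) + 46094 = \frac{177 i \sqrt{5}}{2} + 46094 = 46094 + \frac{177 i \sqrt{5}}{2}$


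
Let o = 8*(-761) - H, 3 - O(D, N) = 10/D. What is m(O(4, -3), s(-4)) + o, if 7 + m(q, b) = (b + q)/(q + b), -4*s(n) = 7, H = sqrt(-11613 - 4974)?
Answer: -6094 - 3*I*sqrt(1843) ≈ -6094.0 - 128.79*I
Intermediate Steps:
O(D, N) = 3 - 10/D
H = 3*I*sqrt(1843) (H = sqrt(-16587) = 3*I*sqrt(1843) ≈ 128.79*I)
s(n) = -7/4 (s(n) = -1/4*7 = -7/4)
m(q, b) = -6 (m(q, b) = -7 + (b + q)/(q + b) = -7 + (b + q)/(b + q) = -7 + 1 = -6)
o = -6088 - 3*I*sqrt(1843) (o = 8*(-761) - 3*I*sqrt(1843) = -6088 - 3*I*sqrt(1843) ≈ -6088.0 - 128.79*I)
m(O(4, -3), s(-4)) + o = -6 + (-6088 - 3*I*sqrt(1843)) = -6094 - 3*I*sqrt(1843)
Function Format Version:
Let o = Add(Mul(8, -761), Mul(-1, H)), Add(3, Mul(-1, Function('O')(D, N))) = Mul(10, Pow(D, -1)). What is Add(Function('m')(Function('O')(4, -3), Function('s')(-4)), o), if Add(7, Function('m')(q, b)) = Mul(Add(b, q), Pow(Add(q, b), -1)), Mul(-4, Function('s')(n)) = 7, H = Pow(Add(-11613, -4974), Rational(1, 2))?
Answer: Add(-6094, Mul(-3, I, Pow(1843, Rational(1, 2)))) ≈ Add(-6094.0, Mul(-128.79, I))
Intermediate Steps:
Function('O')(D, N) = Add(3, Mul(-10, Pow(D, -1))) (Function('O')(D, N) = Add(3, Mul(-1, Mul(10, Pow(D, -1)))) = Add(3, Mul(-10, Pow(D, -1))))
H = Mul(3, I, Pow(1843, Rational(1, 2))) (H = Pow(-16587, Rational(1, 2)) = Mul(3, I, Pow(1843, Rational(1, 2))) ≈ Mul(128.79, I))
Function('s')(n) = Rational(-7, 4) (Function('s')(n) = Mul(Rational(-1, 4), 7) = Rational(-7, 4))
Function('m')(q, b) = -6 (Function('m')(q, b) = Add(-7, Mul(Add(b, q), Pow(Add(q, b), -1))) = Add(-7, Mul(Add(b, q), Pow(Add(b, q), -1))) = Add(-7, 1) = -6)
o = Add(-6088, Mul(-3, I, Pow(1843, Rational(1, 2)))) (o = Add(Mul(8, -761), Mul(-1, Mul(3, I, Pow(1843, Rational(1, 2))))) = Add(-6088, Mul(-3, I, Pow(1843, Rational(1, 2)))) ≈ Add(-6088.0, Mul(-128.79, I)))
Add(Function('m')(Function('O')(4, -3), Function('s')(-4)), o) = Add(-6, Add(-6088, Mul(-3, I, Pow(1843, Rational(1, 2))))) = Add(-6094, Mul(-3, I, Pow(1843, Rational(1, 2))))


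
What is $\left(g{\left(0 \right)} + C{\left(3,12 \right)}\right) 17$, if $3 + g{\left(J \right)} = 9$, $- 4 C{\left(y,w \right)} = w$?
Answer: $51$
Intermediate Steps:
$C{\left(y,w \right)} = - \frac{w}{4}$
$g{\left(J \right)} = 6$ ($g{\left(J \right)} = -3 + 9 = 6$)
$\left(g{\left(0 \right)} + C{\left(3,12 \right)}\right) 17 = \left(6 - 3\right) 17 = 3 \cdot 17 = 51$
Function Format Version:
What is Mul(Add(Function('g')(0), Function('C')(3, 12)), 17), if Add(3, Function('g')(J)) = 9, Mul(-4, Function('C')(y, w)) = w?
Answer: 51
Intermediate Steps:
Function('C')(y, w) = Mul(Rational(-1, 4), w)
Function('g')(J) = 6 (Function('g')(J) = Add(-3, 9) = 6)
Mul(Add(Function('g')(0), Function('C')(3, 12)), 17) = Mul(Add(6, Mul(Rational(-1, 4), 12)), 17) = Mul(Add(6, -3), 17) = Mul(3, 17) = 51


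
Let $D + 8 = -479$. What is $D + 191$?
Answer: $-296$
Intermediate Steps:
$D = -487$ ($D = -8 - 479 = -487$)
$D + 191 = -487 + 191 = -296$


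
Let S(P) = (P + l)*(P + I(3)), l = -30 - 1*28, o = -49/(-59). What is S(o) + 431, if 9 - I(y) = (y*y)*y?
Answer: 4917160/3481 ≈ 1412.6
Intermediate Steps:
o = 49/59 (o = -49*(-1/59) = 49/59 ≈ 0.83051)
I(y) = 9 - y³ (I(y) = 9 - y*y*y = 9 - y²*y = 9 - y³)
l = -58 (l = -30 - 28 = -58)
S(P) = (-58 + P)*(-18 + P) (S(P) = (P - 58)*(P + (9 - 1*3³)) = (-58 + P)*(P + (9 - 1*27)) = (-58 + P)*(P + (9 - 27)) = (-58 + P)*(P - 18) = (-58 + P)*(-18 + P))
S(o) + 431 = (1044 + (49/59)² - 76*49/59) + 431 = (1044 + 2401/3481 - 3724/59) + 431 = 3416849/3481 + 431 = 4917160/3481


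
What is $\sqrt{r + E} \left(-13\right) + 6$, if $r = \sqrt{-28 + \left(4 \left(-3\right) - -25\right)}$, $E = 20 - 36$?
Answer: $6 - 13 \sqrt{-16 + i \sqrt{15}} \approx -0.24864 - 52.374 i$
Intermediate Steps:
$E = -16$ ($E = 20 - 36 = -16$)
$r = i \sqrt{15}$ ($r = \sqrt{-28 + \left(-12 + 25\right)} = \sqrt{-28 + 13} = \sqrt{-15} = i \sqrt{15} \approx 3.873 i$)
$\sqrt{r + E} \left(-13\right) + 6 = \sqrt{i \sqrt{15} - 16} \left(-13\right) + 6 = \sqrt{-16 + i \sqrt{15}} \left(-13\right) + 6 = - 13 \sqrt{-16 + i \sqrt{15}} + 6 = 6 - 13 \sqrt{-16 + i \sqrt{15}}$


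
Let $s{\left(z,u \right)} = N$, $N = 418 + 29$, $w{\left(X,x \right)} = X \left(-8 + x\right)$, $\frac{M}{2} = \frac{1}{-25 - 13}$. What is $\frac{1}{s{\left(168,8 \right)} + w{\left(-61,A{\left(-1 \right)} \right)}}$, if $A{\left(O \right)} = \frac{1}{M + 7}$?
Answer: $\frac{132}{122261} \approx 0.0010797$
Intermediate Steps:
$M = - \frac{1}{19}$ ($M = \frac{2}{-25 - 13} = \frac{2}{-38} = 2 \left(- \frac{1}{38}\right) = - \frac{1}{19} \approx -0.052632$)
$A{\left(O \right)} = \frac{19}{132}$ ($A{\left(O \right)} = \frac{1}{- \frac{1}{19} + 7} = \frac{1}{\frac{132}{19}} = \frac{19}{132}$)
$N = 447$
$s{\left(z,u \right)} = 447$
$\frac{1}{s{\left(168,8 \right)} + w{\left(-61,A{\left(-1 \right)} \right)}} = \frac{1}{447 - 61 \left(-8 + \frac{19}{132}\right)} = \frac{1}{447 - - \frac{63257}{132}} = \frac{1}{447 + \frac{63257}{132}} = \frac{1}{\frac{122261}{132}} = \frac{132}{122261}$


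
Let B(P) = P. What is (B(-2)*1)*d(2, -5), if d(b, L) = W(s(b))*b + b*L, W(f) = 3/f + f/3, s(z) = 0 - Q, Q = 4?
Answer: 85/3 ≈ 28.333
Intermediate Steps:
s(z) = -4 (s(z) = 0 - 1*4 = 0 - 4 = -4)
W(f) = 3/f + f/3 (W(f) = 3/f + f*(⅓) = 3/f + f/3)
d(b, L) = -25*b/12 + L*b (d(b, L) = (3/(-4) + (⅓)*(-4))*b + b*L = (3*(-¼) - 4/3)*b + L*b = (-¾ - 4/3)*b + L*b = -25*b/12 + L*b)
(B(-2)*1)*d(2, -5) = (-2*1)*((1/12)*2*(-25 + 12*(-5))) = -2*(-25 - 60)/6 = -2*(-85)/6 = -2*(-85/6) = 85/3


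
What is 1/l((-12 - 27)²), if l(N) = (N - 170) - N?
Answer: -1/170 ≈ -0.0058824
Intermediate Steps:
l(N) = -170 (l(N) = (-170 + N) - N = -170)
1/l((-12 - 27)²) = 1/(-170) = -1/170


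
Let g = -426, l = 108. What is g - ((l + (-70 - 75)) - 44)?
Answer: -345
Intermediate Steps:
g - ((l + (-70 - 75)) - 44) = -426 - ((108 + (-70 - 75)) - 44) = -426 - ((108 - 145) - 44) = -426 - (-37 - 44) = -426 - 1*(-81) = -426 + 81 = -345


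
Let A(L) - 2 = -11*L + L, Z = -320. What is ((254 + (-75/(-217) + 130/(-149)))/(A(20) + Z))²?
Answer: 67166990629209/280512051268036 ≈ 0.23944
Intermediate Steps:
A(L) = 2 - 10*L (A(L) = 2 + (-11*L + L) = 2 - 10*L)
((254 + (-75/(-217) + 130/(-149)))/(A(20) + Z))² = ((254 + (-75/(-217) + 130/(-149)))/((2 - 10*20) - 320))² = ((254 + (-75*(-1/217) + 130*(-1/149)))/((2 - 200) - 320))² = ((254 + (75/217 - 130/149))/(-198 - 320))² = ((254 - 17035/32333)/(-518))² = ((8195547/32333)*(-1/518))² = (-8195547/16748494)² = 67166990629209/280512051268036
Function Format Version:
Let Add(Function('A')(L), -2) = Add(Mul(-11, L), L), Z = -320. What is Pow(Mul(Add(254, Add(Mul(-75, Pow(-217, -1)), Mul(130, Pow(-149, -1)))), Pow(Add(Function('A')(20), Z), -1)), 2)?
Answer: Rational(67166990629209, 280512051268036) ≈ 0.23944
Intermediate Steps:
Function('A')(L) = Add(2, Mul(-10, L)) (Function('A')(L) = Add(2, Add(Mul(-11, L), L)) = Add(2, Mul(-10, L)))
Pow(Mul(Add(254, Add(Mul(-75, Pow(-217, -1)), Mul(130, Pow(-149, -1)))), Pow(Add(Function('A')(20), Z), -1)), 2) = Pow(Mul(Add(254, Add(Mul(-75, Pow(-217, -1)), Mul(130, Pow(-149, -1)))), Pow(Add(Add(2, Mul(-10, 20)), -320), -1)), 2) = Pow(Mul(Add(254, Add(Mul(-75, Rational(-1, 217)), Mul(130, Rational(-1, 149)))), Pow(Add(Add(2, -200), -320), -1)), 2) = Pow(Mul(Add(254, Add(Rational(75, 217), Rational(-130, 149))), Pow(Add(-198, -320), -1)), 2) = Pow(Mul(Add(254, Rational(-17035, 32333)), Pow(-518, -1)), 2) = Pow(Mul(Rational(8195547, 32333), Rational(-1, 518)), 2) = Pow(Rational(-8195547, 16748494), 2) = Rational(67166990629209, 280512051268036)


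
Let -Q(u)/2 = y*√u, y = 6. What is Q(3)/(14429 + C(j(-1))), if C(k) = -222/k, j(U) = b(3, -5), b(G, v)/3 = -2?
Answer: -2*√3/2411 ≈ -0.0014368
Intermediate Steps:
b(G, v) = -6 (b(G, v) = 3*(-2) = -6)
j(U) = -6
Q(u) = -12*√u
Q(3)/(14429 + C(j(-1))) = (-12*√3)/(14429 - 222/(-6)) = (-12*√3)/(14429 - 222*(-⅙)) = (-12*√3)/(14429 + 37) = (-12*√3)/14466 = -2*√3/2411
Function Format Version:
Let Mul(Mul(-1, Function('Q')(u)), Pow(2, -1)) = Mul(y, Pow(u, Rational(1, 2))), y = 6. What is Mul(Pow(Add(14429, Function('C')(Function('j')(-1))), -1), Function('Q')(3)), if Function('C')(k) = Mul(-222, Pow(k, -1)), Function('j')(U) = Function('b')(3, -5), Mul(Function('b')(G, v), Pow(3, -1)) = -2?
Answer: Mul(Rational(-2, 2411), Pow(3, Rational(1, 2))) ≈ -0.0014368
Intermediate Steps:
Function('b')(G, v) = -6 (Function('b')(G, v) = Mul(3, -2) = -6)
Function('j')(U) = -6
Function('Q')(u) = Mul(-12, Pow(u, Rational(1, 2))) (Function('Q')(u) = Mul(-2, Mul(6, Pow(u, Rational(1, 2)))) = Mul(-12, Pow(u, Rational(1, 2))))
Mul(Pow(Add(14429, Function('C')(Function('j')(-1))), -1), Function('Q')(3)) = Mul(Pow(Add(14429, Mul(-222, Pow(-6, -1))), -1), Mul(-12, Pow(3, Rational(1, 2)))) = Mul(Pow(Add(14429, Mul(-222, Rational(-1, 6))), -1), Mul(-12, Pow(3, Rational(1, 2)))) = Mul(Pow(Add(14429, 37), -1), Mul(-12, Pow(3, Rational(1, 2)))) = Mul(Pow(14466, -1), Mul(-12, Pow(3, Rational(1, 2)))) = Mul(Rational(1, 14466), Mul(-12, Pow(3, Rational(1, 2)))) = Mul(Rational(-2, 2411), Pow(3, Rational(1, 2)))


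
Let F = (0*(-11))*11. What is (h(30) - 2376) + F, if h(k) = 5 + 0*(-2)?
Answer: -2371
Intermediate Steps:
h(k) = 5 (h(k) = 5 + 0 = 5)
F = 0 (F = 0*11 = 0)
(h(30) - 2376) + F = (5 - 2376) + 0 = -2371 + 0 = -2371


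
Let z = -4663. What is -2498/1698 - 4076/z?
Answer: -2363563/3958887 ≈ -0.59703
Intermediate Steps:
-2498/1698 - 4076/z = -2498/1698 - 4076/(-4663) = -2498*1/1698 - 4076*(-1/4663) = -1249/849 + 4076/4663 = -2363563/3958887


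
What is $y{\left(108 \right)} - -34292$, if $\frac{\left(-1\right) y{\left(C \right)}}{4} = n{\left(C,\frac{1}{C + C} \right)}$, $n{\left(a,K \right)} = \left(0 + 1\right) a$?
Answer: $33860$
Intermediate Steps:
$n{\left(a,K \right)} = a$ ($n{\left(a,K \right)} = 1 a = a$)
$y{\left(C \right)} = - 4 C$
$y{\left(108 \right)} - -34292 = \left(-4\right) 108 - -34292 = -432 + 34292 = 33860$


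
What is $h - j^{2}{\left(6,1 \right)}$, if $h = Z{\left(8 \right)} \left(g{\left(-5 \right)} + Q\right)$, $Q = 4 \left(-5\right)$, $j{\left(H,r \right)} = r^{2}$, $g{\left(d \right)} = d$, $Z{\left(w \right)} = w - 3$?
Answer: $-126$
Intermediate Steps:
$Z{\left(w \right)} = -3 + w$
$Q = -20$
$h = -125$ ($h = \left(-3 + 8\right) \left(-5 - 20\right) = 5 \left(-25\right) = -125$)
$h - j^{2}{\left(6,1 \right)} = -125 - \left(1^{2}\right)^{2} = -125 - 1^{2} = -125 - 1 = -126$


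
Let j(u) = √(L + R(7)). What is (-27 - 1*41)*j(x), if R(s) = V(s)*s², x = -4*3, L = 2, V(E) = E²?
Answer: -204*√267 ≈ -3333.4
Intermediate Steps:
x = -12
R(s) = s⁴ (R(s) = s²*s² = s⁴)
j(u) = 3*√267 (j(u) = √(2 + 7⁴) = √(2 + 2401) = √2403 = 3*√267)
(-27 - 1*41)*j(x) = (-27 - 1*41)*(3*√267) = (-27 - 41)*(3*√267) = -204*√267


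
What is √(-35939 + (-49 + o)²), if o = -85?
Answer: 7*I*√367 ≈ 134.1*I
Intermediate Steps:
√(-35939 + (-49 + o)²) = √(-35939 + (-49 - 85)²) = √(-35939 + (-134)²) = √(-35939 + 17956) = √(-17983) = 7*I*√367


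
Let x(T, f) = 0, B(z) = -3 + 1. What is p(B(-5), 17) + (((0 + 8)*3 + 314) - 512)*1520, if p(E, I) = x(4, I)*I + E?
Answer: -264482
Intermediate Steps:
B(z) = -2
p(E, I) = E (p(E, I) = 0*I + E = 0 + E = E)
p(B(-5), 17) + (((0 + 8)*3 + 314) - 512)*1520 = -2 + (((0 + 8)*3 + 314) - 512)*1520 = -2 + ((8*3 + 314) - 512)*1520 = -2 + ((24 + 314) - 512)*1520 = -2 + (338 - 512)*1520 = -2 - 174*1520 = -2 - 264480 = -264482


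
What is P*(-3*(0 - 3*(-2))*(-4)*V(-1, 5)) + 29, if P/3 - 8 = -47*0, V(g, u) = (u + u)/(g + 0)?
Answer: -17251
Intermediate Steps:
V(g, u) = 2*u/g (V(g, u) = (2*u)/g = 2*u/g)
P = 24 (P = 24 + 3*(-47*0) = 24 + 3*0 = 24 + 0 = 24)
P*(-3*(0 - 3*(-2))*(-4)*V(-1, 5)) + 29 = 24*(-3*(0 - 3*(-2))*(-4)*2*5/(-1)) + 29 = 24*(-3*(0 + 6)*(-4)*2*5*(-1)) + 29 = 24*(-3*6*(-4)*(-10)) + 29 = 24*(-(-72)*(-10)) + 29 = 24*(-3*240) + 29 = 24*(-720) + 29 = -17280 + 29 = -17251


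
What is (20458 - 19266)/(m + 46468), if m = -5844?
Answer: 149/5078 ≈ 0.029342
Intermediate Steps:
(20458 - 19266)/(m + 46468) = (20458 - 19266)/(-5844 + 46468) = 1192/40624 = 1192*(1/40624) = 149/5078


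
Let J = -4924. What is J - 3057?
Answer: -7981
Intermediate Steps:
J - 3057 = -4924 - 3057 = -7981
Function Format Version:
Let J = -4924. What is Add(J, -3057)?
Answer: -7981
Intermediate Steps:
Add(J, -3057) = Add(-4924, -3057) = -7981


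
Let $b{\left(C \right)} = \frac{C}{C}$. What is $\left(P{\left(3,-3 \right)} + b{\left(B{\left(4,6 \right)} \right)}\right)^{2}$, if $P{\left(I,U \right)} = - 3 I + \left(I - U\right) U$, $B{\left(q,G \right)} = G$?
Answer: $676$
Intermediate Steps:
$P{\left(I,U \right)} = - 3 I + U \left(I - U\right)$
$b{\left(C \right)} = 1$
$\left(P{\left(3,-3 \right)} + b{\left(B{\left(4,6 \right)} \right)}\right)^{2} = \left(\left(- \left(-3\right)^{2} - 9 + 3 \left(-3\right)\right) + 1\right)^{2} = \left(\left(\left(-1\right) 9 - 9 - 9\right) + 1\right)^{2} = \left(\left(-9 - 9 - 9\right) + 1\right)^{2} = \left(-27 + 1\right)^{2} = \left(-26\right)^{2} = 676$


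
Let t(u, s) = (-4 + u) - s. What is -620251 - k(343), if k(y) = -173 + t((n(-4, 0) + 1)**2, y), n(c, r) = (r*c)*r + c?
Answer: -619740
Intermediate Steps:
n(c, r) = c + c*r**2 (n(c, r) = (c*r)*r + c = c*r**2 + c = c + c*r**2)
t(u, s) = -4 + u - s
k(y) = -168 - y (k(y) = -173 + (-4 + (-4*(1 + 0**2) + 1)**2 - y) = -173 + (-4 + (-4*(1 + 0) + 1)**2 - y) = -173 + (-4 + (-4*1 + 1)**2 - y) = -173 + (-4 + (-4 + 1)**2 - y) = -173 + (-4 + (-3)**2 - y) = -173 + (-4 + 9 - y) = -173 + (5 - y) = -168 - y)
-620251 - k(343) = -620251 - (-168 - 1*343) = -620251 - (-168 - 343) = -620251 - 1*(-511) = -620251 + 511 = -619740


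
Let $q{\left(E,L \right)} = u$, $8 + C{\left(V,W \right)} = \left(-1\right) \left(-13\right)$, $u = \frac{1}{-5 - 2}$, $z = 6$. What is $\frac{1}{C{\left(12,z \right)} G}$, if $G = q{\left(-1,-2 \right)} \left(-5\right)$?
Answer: $\frac{7}{25} \approx 0.28$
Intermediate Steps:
$u = - \frac{1}{7}$ ($u = \frac{1}{-7} = - \frac{1}{7} \approx -0.14286$)
$C{\left(V,W \right)} = 5$ ($C{\left(V,W \right)} = -8 - -13 = -8 + 13 = 5$)
$q{\left(E,L \right)} = - \frac{1}{7}$
$G = \frac{5}{7}$ ($G = \left(- \frac{1}{7}\right) \left(-5\right) = \frac{5}{7} \approx 0.71429$)
$\frac{1}{C{\left(12,z \right)} G} = \frac{1}{5 \cdot \frac{5}{7}} = \frac{1}{\frac{25}{7}} = \frac{7}{25}$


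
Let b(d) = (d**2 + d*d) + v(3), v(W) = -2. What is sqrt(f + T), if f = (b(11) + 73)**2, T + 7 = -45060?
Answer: 3*sqrt(5878) ≈ 230.00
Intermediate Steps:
T = -45067 (T = -7 - 45060 = -45067)
b(d) = -2 + 2*d**2 (b(d) = (d**2 + d*d) - 2 = (d**2 + d**2) - 2 = 2*d**2 - 2 = -2 + 2*d**2)
f = 97969 (f = ((-2 + 2*11**2) + 73)**2 = ((-2 + 2*121) + 73)**2 = ((-2 + 242) + 73)**2 = (240 + 73)**2 = 313**2 = 97969)
sqrt(f + T) = sqrt(97969 - 45067) = sqrt(52902) = 3*sqrt(5878)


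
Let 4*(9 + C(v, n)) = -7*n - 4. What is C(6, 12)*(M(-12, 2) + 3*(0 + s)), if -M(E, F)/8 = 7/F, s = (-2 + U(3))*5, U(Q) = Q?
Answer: 403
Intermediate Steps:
C(v, n) = -10 - 7*n/4 (C(v, n) = -9 + (-7*n - 4)/4 = -9 + (-4 - 7*n)/4 = -9 + (-1 - 7*n/4) = -10 - 7*n/4)
s = 5 (s = (-2 + 3)*5 = 1*5 = 5)
M(E, F) = -56/F
C(6, 12)*(M(-12, 2) + 3*(0 + s)) = (-10 - 7/4*12)*(-56/2 + 3*(0 + 5)) = (-10 - 21)*(-56*½ + 3*5) = -31*(-28 + 15) = -31*(-13) = 403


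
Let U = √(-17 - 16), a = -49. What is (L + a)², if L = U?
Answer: (49 - I*√33)² ≈ 2368.0 - 562.97*I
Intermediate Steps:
U = I*√33 (U = √(-33) = I*√33 ≈ 5.7446*I)
L = I*√33 ≈ 5.7446*I
(L + a)² = (I*√33 - 49)² = (-49 + I*√33)²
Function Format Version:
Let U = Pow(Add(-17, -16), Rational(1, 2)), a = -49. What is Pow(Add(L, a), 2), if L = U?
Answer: Pow(Add(49, Mul(-1, I, Pow(33, Rational(1, 2)))), 2) ≈ Add(2368.0, Mul(-562.97, I))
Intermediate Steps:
U = Mul(I, Pow(33, Rational(1, 2))) (U = Pow(-33, Rational(1, 2)) = Mul(I, Pow(33, Rational(1, 2))) ≈ Mul(5.7446, I))
L = Mul(I, Pow(33, Rational(1, 2))) ≈ Mul(5.7446, I)
Pow(Add(L, a), 2) = Pow(Add(Mul(I, Pow(33, Rational(1, 2))), -49), 2) = Pow(Add(-49, Mul(I, Pow(33, Rational(1, 2)))), 2)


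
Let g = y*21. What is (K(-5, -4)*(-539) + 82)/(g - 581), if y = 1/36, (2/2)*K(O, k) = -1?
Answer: -7452/6965 ≈ -1.0699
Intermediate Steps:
K(O, k) = -1
y = 1/36 ≈ 0.027778
g = 7/12 (g = (1/36)*21 = 7/12 ≈ 0.58333)
(K(-5, -4)*(-539) + 82)/(g - 581) = (-1*(-539) + 82)/(7/12 - 581) = (539 + 82)/(-6965/12) = 621*(-12/6965) = -7452/6965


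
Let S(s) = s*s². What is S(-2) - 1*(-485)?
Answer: 477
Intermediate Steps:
S(s) = s³
S(-2) - 1*(-485) = (-2)³ - 1*(-485) = -8 + 485 = 477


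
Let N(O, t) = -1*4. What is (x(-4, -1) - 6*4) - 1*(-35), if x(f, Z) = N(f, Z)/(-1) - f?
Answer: 19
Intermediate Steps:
N(O, t) = -4
x(f, Z) = 4 - f (x(f, Z) = -4/(-1) - f = -4*(-1) - f = 4 - f)
(x(-4, -1) - 6*4) - 1*(-35) = ((4 - 1*(-4)) - 6*4) - 1*(-35) = ((4 + 4) - 24) + 35 = (8 - 24) + 35 = -16 + 35 = 19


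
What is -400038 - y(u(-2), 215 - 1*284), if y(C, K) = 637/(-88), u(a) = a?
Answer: -35202707/88 ≈ -4.0003e+5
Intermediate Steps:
y(C, K) = -637/88 (y(C, K) = 637*(-1/88) = -637/88)
-400038 - y(u(-2), 215 - 1*284) = -400038 - 1*(-637/88) = -400038 + 637/88 = -35202707/88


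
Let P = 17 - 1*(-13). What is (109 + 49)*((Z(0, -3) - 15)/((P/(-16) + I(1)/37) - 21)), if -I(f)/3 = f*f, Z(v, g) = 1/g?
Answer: 2151328/20385 ≈ 105.53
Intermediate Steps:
I(f) = -3*f**2 (I(f) = -3*f*f = -3*f**2)
P = 30 (P = 17 + 13 = 30)
(109 + 49)*((Z(0, -3) - 15)/((P/(-16) + I(1)/37) - 21)) = (109 + 49)*((1/(-3) - 15)/((30/(-16) - 3*1**2/37) - 21)) = 158*((-1/3 - 15)/((30*(-1/16) - 3*1*(1/37)) - 21)) = 158*(-46/(3*((-15/8 - 3*1/37) - 21))) = 158*(-46/(3*((-15/8 - 3/37) - 21))) = 158*(-46/(3*(-579/296 - 21))) = 158*(-46/(3*(-6795/296))) = 158*(-46/3*(-296/6795)) = 158*(13616/20385) = 2151328/20385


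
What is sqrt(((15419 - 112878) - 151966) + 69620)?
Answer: I*sqrt(179805) ≈ 424.03*I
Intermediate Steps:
sqrt(((15419 - 112878) - 151966) + 69620) = sqrt((-97459 - 151966) + 69620) = sqrt(-249425 + 69620) = sqrt(-179805) = I*sqrt(179805)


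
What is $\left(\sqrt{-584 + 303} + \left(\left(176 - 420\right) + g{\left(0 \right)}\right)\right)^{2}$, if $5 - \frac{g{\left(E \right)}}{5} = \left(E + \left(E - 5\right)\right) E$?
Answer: $\left(219 - i \sqrt{281}\right)^{2} \approx 47680.0 - 7342.2 i$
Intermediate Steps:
$g{\left(E \right)} = 25 - 5 E \left(-5 + 2 E\right)$ ($g{\left(E \right)} = 25 - 5 \left(E + \left(E - 5\right)\right) E = 25 - 5 \left(E + \left(-5 + E\right)\right) E = 25 - 5 \left(-5 + 2 E\right) E = 25 - 5 E \left(-5 + 2 E\right)$)
$\left(\sqrt{-584 + 303} + \left(\left(176 - 420\right) + g{\left(0 \right)}\right)\right)^{2} = \left(\sqrt{-584 + 303} + \left(\left(176 - 420\right) + \left(25 - 10 \cdot 0^{2} + 25 \cdot 0\right)\right)\right)^{2} = \left(\sqrt{-281} + \left(-244 + \left(25 - 0 + 0\right)\right)\right)^{2} = \left(i \sqrt{281} + \left(-244 + \left(25 + 0 + 0\right)\right)\right)^{2} = \left(i \sqrt{281} + \left(-244 + 25\right)\right)^{2} = \left(i \sqrt{281} - 219\right)^{2} = \left(-219 + i \sqrt{281}\right)^{2}$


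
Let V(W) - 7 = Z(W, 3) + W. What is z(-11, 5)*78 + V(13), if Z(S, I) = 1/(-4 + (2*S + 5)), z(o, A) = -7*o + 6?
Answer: 175339/27 ≈ 6494.0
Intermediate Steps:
z(o, A) = 6 - 7*o
Z(S, I) = 1/(1 + 2*S) (Z(S, I) = 1/(-4 + (5 + 2*S)) = 1/(1 + 2*S))
V(W) = 7 + W + 1/(1 + 2*W) (V(W) = 7 + (1/(1 + 2*W) + W) = 7 + (W + 1/(1 + 2*W)) = 7 + W + 1/(1 + 2*W))
z(-11, 5)*78 + V(13) = (6 - 7*(-11))*78 + (1 + (1 + 2*13)*(7 + 13))/(1 + 2*13) = (6 + 77)*78 + (1 + (1 + 26)*20)/(1 + 26) = 83*78 + (1 + 27*20)/27 = 6474 + (1 + 540)/27 = 6474 + (1/27)*541 = 6474 + 541/27 = 175339/27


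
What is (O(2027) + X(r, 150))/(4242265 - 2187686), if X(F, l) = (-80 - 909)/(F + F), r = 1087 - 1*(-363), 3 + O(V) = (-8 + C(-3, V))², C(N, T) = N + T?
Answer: 11786332711/5958279100 ≈ 1.9781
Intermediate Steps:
O(V) = -3 + (-11 + V)² (O(V) = -3 + (-8 + (-3 + V))² = -3 + (-11 + V)²)
r = 1450 (r = 1087 + 363 = 1450)
X(F, l) = -989/(2*F) (X(F, l) = -989*1/(2*F) = -989/(2*F))
(O(2027) + X(r, 150))/(4242265 - 2187686) = ((-3 + (-11 + 2027)²) - 989/2/1450)/(4242265 - 2187686) = ((-3 + 2016²) - 989/2*1/1450)/2054579 = ((-3 + 4064256) - 989/2900)*(1/2054579) = (4064253 - 989/2900)*(1/2054579) = (11786332711/2900)*(1/2054579) = 11786332711/5958279100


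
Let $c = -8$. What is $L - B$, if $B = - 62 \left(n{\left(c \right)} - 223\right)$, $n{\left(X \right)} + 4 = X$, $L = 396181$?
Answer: $381611$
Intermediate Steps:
$n{\left(X \right)} = -4 + X$
$B = 14570$ ($B = - 62 \left(\left(-4 - 8\right) - 223\right) = - 62 \left(-12 - 223\right) = \left(-62\right) \left(-235\right) = 14570$)
$L - B = 396181 - 14570 = 381611$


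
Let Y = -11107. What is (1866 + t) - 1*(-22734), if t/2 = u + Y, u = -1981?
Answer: -1576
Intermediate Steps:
t = -26176 (t = 2*(-1981 - 11107) = 2*(-13088) = -26176)
(1866 + t) - 1*(-22734) = (1866 - 26176) - 1*(-22734) = -24310 + 22734 = -1576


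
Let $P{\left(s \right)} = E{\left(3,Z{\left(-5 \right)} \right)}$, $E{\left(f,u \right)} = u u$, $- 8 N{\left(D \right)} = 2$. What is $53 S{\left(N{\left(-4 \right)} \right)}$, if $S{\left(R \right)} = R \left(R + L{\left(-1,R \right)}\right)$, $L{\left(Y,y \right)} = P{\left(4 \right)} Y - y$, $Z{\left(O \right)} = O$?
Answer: $\frac{1325}{4} \approx 331.25$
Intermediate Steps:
$N{\left(D \right)} = - \frac{1}{4}$ ($N{\left(D \right)} = \left(- \frac{1}{8}\right) 2 = - \frac{1}{4}$)
$E{\left(f,u \right)} = u^{2}$
$P{\left(s \right)} = 25$ ($P{\left(s \right)} = \left(-5\right)^{2} = 25$)
$L{\left(Y,y \right)} = - y + 25 Y$ ($L{\left(Y,y \right)} = 25 Y - y = - y + 25 Y$)
$S{\left(R \right)} = - 25 R$ ($S{\left(R \right)} = R \left(R - \left(25 + R\right)\right) = R \left(-25\right) = - 25 R$)
$53 S{\left(N{\left(-4 \right)} \right)} = 53 \left(\left(-25\right) \left(- \frac{1}{4}\right)\right) = 53 \cdot \frac{25}{4} = \frac{1325}{4}$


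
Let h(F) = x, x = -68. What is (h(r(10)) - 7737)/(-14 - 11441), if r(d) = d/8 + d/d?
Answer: 1561/2291 ≈ 0.68136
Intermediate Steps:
r(d) = 1 + d/8 (r(d) = d*(⅛) + 1 = d/8 + 1 = 1 + d/8)
h(F) = -68
(h(r(10)) - 7737)/(-14 - 11441) = (-68 - 7737)/(-14 - 11441) = -7805/(-11455) = -7805*(-1/11455) = 1561/2291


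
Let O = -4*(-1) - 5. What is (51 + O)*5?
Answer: 250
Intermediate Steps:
O = -1 (O = 4 - 5 = -1)
(51 + O)*5 = (51 - 1)*5 = 50*5 = 250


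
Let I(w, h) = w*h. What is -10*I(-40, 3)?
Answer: 1200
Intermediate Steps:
I(w, h) = h*w
-10*I(-40, 3) = -30*(-40) = -10*(-120) = 1200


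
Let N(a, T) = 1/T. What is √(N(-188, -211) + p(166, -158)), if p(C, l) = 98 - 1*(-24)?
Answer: √5431351/211 ≈ 11.045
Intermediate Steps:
p(C, l) = 122 (p(C, l) = 98 + 24 = 122)
√(N(-188, -211) + p(166, -158)) = √(1/(-211) + 122) = √(-1/211 + 122) = √(25741/211) = √5431351/211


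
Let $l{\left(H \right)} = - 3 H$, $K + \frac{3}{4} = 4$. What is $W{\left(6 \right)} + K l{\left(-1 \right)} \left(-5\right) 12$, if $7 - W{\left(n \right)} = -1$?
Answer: $-577$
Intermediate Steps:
$K = \frac{13}{4}$ ($K = - \frac{3}{4} + 4 = \frac{13}{4} \approx 3.25$)
$W{\left(n \right)} = 8$ ($W{\left(n \right)} = 7 - -1 = 7 + 1 = 8$)
$W{\left(6 \right)} + K l{\left(-1 \right)} \left(-5\right) 12 = 8 + \frac{13 \left(\left(-3\right) \left(-1\right)\right)}{4} \left(-5\right) 12 = 8 + \frac{13}{4} \cdot 3 \left(-5\right) 12 = 8 + \frac{39}{4} \left(-5\right) 12 = 8 - 585 = -577$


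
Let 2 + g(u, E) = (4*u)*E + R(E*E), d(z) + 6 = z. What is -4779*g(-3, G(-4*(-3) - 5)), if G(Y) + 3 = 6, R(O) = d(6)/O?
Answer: 181602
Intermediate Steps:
d(z) = -6 + z
R(O) = 0 (R(O) = (-6 + 6)/O = 0/O = 0)
G(Y) = 3 (G(Y) = -3 + 6 = 3)
g(u, E) = -2 + 4*E*u (g(u, E) = -2 + ((4*u)*E + 0) = -2 + (4*E*u + 0) = -2 + 4*E*u)
-4779*g(-3, G(-4*(-3) - 5)) = -4779*(-2 + 4*3*(-3)) = -4779*(-2 - 36) = -4779*(-38) = 181602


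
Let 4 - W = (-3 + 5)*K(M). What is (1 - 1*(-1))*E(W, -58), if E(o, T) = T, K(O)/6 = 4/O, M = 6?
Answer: -116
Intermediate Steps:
K(O) = 24/O (K(O) = 6*(4/O) = 24/O)
W = -4 (W = 4 - (-3 + 5)*24/6 = 4 - 2*24*(1/6) = 4 - 2*4 = 4 - 1*8 = 4 - 8 = -4)
(1 - 1*(-1))*E(W, -58) = (1 - 1*(-1))*(-58) = (1 + 1)*(-58) = 2*(-58) = -116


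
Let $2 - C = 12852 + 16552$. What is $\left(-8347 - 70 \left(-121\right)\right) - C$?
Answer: $29525$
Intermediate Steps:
$C = -29402$ ($C = 2 - \left(12852 + 16552\right) = 2 - 29404 = -29402$)
$\left(-8347 - 70 \left(-121\right)\right) - C = \left(-8347 - 70 \left(-121\right)\right) - -29402 = \left(-8347 - -8470\right) + 29402 = \left(-8347 + 8470\right) + 29402 = 123 + 29402 = 29525$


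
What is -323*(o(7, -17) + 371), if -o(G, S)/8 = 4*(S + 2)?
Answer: -274873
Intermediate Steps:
o(G, S) = -64 - 32*S (o(G, S) = -32*(S + 2) = -32*(2 + S) = -8*(8 + 4*S) = -64 - 32*S)
-323*(o(7, -17) + 371) = -323*((-64 - 32*(-17)) + 371) = -323*((-64 + 544) + 371) = -323*(480 + 371) = -323*851 = -274873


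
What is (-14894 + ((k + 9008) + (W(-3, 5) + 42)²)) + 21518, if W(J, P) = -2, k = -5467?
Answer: 11765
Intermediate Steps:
(-14894 + ((k + 9008) + (W(-3, 5) + 42)²)) + 21518 = (-14894 + ((-5467 + 9008) + (-2 + 42)²)) + 21518 = (-14894 + (3541 + 40²)) + 21518 = (-14894 + (3541 + 1600)) + 21518 = (-14894 + 5141) + 21518 = -9753 + 21518 = 11765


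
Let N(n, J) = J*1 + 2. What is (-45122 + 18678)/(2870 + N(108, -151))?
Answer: -26444/2721 ≈ -9.7185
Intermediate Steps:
N(n, J) = 2 + J (N(n, J) = J + 2 = 2 + J)
(-45122 + 18678)/(2870 + N(108, -151)) = (-45122 + 18678)/(2870 + (2 - 151)) = -26444/(2870 - 149) = -26444/2721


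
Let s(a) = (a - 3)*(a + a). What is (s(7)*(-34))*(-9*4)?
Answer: 68544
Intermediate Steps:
s(a) = 2*a*(-3 + a) (s(a) = (-3 + a)*(2*a) = 2*a*(-3 + a))
(s(7)*(-34))*(-9*4) = ((2*7*(-3 + 7))*(-34))*(-9*4) = ((2*7*4)*(-34))*(-36) = (56*(-34))*(-36) = -1904*(-36) = 68544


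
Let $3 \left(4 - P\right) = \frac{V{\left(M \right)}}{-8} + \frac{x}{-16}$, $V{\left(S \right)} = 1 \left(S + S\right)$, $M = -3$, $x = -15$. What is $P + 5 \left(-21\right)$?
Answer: $- \frac{1625}{16} \approx -101.56$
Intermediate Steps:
$V{\left(S \right)} = 2 S$ ($V{\left(S \right)} = 1 \cdot 2 S = 2 S$)
$P = \frac{55}{16}$ ($P = 4 - \frac{\frac{2 \left(-3\right)}{-8} - \frac{15}{-16}}{3} = 4 - \frac{\left(-6\right) \left(- \frac{1}{8}\right) - - \frac{15}{16}}{3} = 4 - \frac{\frac{3}{4} + \frac{15}{16}}{3} = 4 - \frac{9}{16} = \frac{55}{16} \approx 3.4375$)
$P + 5 \left(-21\right) = \frac{55}{16} + 5 \left(-21\right) = \frac{55}{16} - 105 = - \frac{1625}{16}$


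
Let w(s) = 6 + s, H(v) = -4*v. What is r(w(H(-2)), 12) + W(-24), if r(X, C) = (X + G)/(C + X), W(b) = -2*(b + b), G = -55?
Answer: 2455/26 ≈ 94.423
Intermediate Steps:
W(b) = -4*b
r(X, C) = (-55 + X)/(C + X) (r(X, C) = (X - 55)/(C + X) = (-55 + X)/(C + X))
r(w(H(-2)), 12) + W(-24) = (-55 + (6 - 4*(-2)))/(12 + (6 - 4*(-2))) - 4*(-24) = (-55 + (6 + 8))/(12 + (6 + 8)) + 96 = (-55 + 14)/(12 + 14) + 96 = -41/26 + 96 = 2455/26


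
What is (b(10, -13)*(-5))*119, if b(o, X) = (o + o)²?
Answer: -238000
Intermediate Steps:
b(o, X) = 4*o² (b(o, X) = (2*o)² = 4*o²)
(b(10, -13)*(-5))*119 = ((4*10²)*(-5))*119 = ((4*100)*(-5))*119 = (400*(-5))*119 = -2000*119 = -238000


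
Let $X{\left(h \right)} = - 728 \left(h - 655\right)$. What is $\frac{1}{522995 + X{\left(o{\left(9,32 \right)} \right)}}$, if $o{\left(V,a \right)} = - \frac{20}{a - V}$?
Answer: $\frac{23}{23010765} \approx 9.9953 \cdot 10^{-7}$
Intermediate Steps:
$X{\left(h \right)} = 476840 - 728 h$ ($X{\left(h \right)} = - 728 \left(-655 + h\right) = 476840 - 728 h$)
$\frac{1}{522995 + X{\left(o{\left(9,32 \right)} \right)}} = \frac{1}{522995 + \left(476840 - 728 \frac{20}{9 - 32}\right)} = \frac{1}{522995 + \left(476840 - 728 \frac{20}{-23}\right)} = \frac{1}{522995 + \left(476840 - 728 \cdot 20 \left(- \frac{1}{23}\right)\right)} = \frac{1}{522995 + \left(476840 - - \frac{14560}{23}\right)} = \frac{1}{522995 + \left(476840 + \frac{14560}{23}\right)} = \frac{1}{522995 + \frac{10981880}{23}} = \frac{1}{\frac{23010765}{23}} = \frac{23}{23010765}$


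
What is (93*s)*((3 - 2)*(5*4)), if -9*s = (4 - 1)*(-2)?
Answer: 1240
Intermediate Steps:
s = ⅔ (s = -(4 - 1)*(-2)/9 = -(-2)/3 = -⅑*(-6) = ⅔ ≈ 0.66667)
(93*s)*((3 - 2)*(5*4)) = (93*(⅔))*((3 - 2)*(5*4)) = 62*(1*20) = 62*20 = 1240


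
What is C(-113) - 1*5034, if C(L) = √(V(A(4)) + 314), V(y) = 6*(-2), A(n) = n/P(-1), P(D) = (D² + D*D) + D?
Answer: -5034 + √302 ≈ -5016.6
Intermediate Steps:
P(D) = D + 2*D² (P(D) = (D² + D²) + D = 2*D² + D = D + 2*D²)
A(n) = n (A(n) = n/((-(1 + 2*(-1)))) = n/((-(1 - 2))) = n/((-1*(-1))) = n/1 = n*1 = n)
V(y) = -12
C(L) = √302 (C(L) = √(-12 + 314) = √302)
C(-113) - 1*5034 = √302 - 1*5034 = √302 - 5034 = -5034 + √302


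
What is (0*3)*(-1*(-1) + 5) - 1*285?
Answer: -285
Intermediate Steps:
(0*3)*(-1*(-1) + 5) - 1*285 = 0*(1 + 5) - 285 = 0*6 - 285 = 0 - 285 = -285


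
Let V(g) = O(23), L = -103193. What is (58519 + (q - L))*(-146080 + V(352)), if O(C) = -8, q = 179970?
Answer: -49915640016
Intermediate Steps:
V(g) = -8
(58519 + (q - L))*(-146080 + V(352)) = (58519 + (179970 - 1*(-103193)))*(-146080 - 8) = (58519 + (179970 + 103193))*(-146088) = (58519 + 283163)*(-146088) = 341682*(-146088) = -49915640016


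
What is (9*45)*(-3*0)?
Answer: 0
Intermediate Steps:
(9*45)*(-3*0) = 405*0 = 0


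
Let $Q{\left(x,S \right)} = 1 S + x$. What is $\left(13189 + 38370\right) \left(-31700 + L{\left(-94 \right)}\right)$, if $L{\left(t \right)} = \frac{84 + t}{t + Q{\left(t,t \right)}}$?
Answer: $- \frac{4903255415}{3} \approx -1.6344 \cdot 10^{9}$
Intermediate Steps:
$Q{\left(x,S \right)} = S + x$
$L{\left(t \right)} = \frac{84 + t}{3 t}$ ($L{\left(t \right)} = \frac{84 + t}{t + \left(t + t\right)} = \frac{84 + t}{t + 2 t} = \frac{84 + t}{3 t}$)
$\left(13189 + 38370\right) \left(-31700 + L{\left(-94 \right)}\right) = \left(13189 + 38370\right) \left(-31700 + \frac{84 - 94}{3 \left(-94\right)}\right) = 51559 \left(-31700 + \frac{1}{3} \left(- \frac{1}{94}\right) \left(-10\right)\right) = 51559 \left(-31700 + \frac{5}{141}\right) = 51559 \left(- \frac{4469695}{141}\right) = - \frac{4903255415}{3}$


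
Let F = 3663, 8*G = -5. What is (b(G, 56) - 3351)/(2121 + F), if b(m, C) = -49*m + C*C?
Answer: -1475/46272 ≈ -0.031877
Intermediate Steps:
G = -5/8 (G = (⅛)*(-5) = -5/8 ≈ -0.62500)
b(m, C) = C² - 49*m (b(m, C) = -49*m + C² = C² - 49*m)
(b(G, 56) - 3351)/(2121 + F) = ((56² - 49*(-5/8)) - 3351)/(2121 + 3663) = ((3136 + 245/8) - 3351)/5784 = (25333/8 - 3351)*(1/5784) = -1475/8*1/5784 = -1475/46272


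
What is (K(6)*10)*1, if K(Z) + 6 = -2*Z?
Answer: -180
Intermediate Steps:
K(Z) = -6 - 2*Z
(K(6)*10)*1 = ((-6 - 2*6)*10)*1 = ((-6 - 12)*10)*1 = -18*10*1 = -180*1 = -180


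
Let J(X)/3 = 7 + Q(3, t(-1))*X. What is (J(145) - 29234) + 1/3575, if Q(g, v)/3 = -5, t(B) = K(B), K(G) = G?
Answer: -127763349/3575 ≈ -35738.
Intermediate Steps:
t(B) = B
Q(g, v) = -15 (Q(g, v) = 3*(-5) = -15)
J(X) = 21 - 45*X (J(X) = 3*(7 - 15*X) = 21 - 45*X)
(J(145) - 29234) + 1/3575 = ((21 - 45*145) - 29234) + 1/3575 = ((21 - 6525) - 29234) + 1/3575 = (-6504 - 29234) + 1/3575 = -35738 + 1/3575 = -127763349/3575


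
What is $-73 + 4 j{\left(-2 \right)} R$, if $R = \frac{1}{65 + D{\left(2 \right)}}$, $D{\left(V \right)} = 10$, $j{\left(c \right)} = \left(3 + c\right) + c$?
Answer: $- \frac{5479}{75} \approx -73.053$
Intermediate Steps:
$j{\left(c \right)} = 3 + 2 c$
$R = \frac{1}{75}$ ($R = \frac{1}{65 + 10} = \frac{1}{75} \approx 0.013333$)
$-73 + 4 j{\left(-2 \right)} R = -73 + 4 \left(3 + 2 \left(-2\right)\right) \frac{1}{75} = -73 + 4 \left(3 - 4\right) \frac{1}{75} = -73 + 4 \left(-1\right) \frac{1}{75} = -73 - \frac{4}{75} = - \frac{5479}{75}$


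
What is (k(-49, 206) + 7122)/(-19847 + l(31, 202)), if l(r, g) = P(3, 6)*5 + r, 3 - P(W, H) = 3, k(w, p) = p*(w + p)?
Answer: -4933/2477 ≈ -1.9915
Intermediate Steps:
k(w, p) = p*(p + w)
P(W, H) = 0 (P(W, H) = 3 - 1*3 = 3 - 3 = 0)
l(r, g) = r (l(r, g) = 0*5 + r = 0 + r = r)
(k(-49, 206) + 7122)/(-19847 + l(31, 202)) = (206*(206 - 49) + 7122)/(-19847 + 31) = (206*157 + 7122)/(-19816) = (32342 + 7122)*(-1/19816) = 39464*(-1/19816) = -4933/2477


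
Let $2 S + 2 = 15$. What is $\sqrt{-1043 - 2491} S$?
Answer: $\frac{13 i \sqrt{3534}}{2} \approx 386.41 i$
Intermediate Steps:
$S = \frac{13}{2}$ ($S = -1 + \frac{1}{2} \cdot 15 = -1 + \frac{15}{2} = \frac{13}{2} \approx 6.5$)
$\sqrt{-1043 - 2491} S = \sqrt{-1043 - 2491} \cdot \frac{13}{2} = \sqrt{-3534} \cdot \frac{13}{2} = i \sqrt{3534} \cdot \frac{13}{2} = \frac{13 i \sqrt{3534}}{2}$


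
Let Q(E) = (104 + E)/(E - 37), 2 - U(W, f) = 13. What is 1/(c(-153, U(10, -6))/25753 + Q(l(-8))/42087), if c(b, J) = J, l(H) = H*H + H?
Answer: -20593463709/4675703 ≈ -4404.4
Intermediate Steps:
U(W, f) = -11 (U(W, f) = 2 - 1*13 = 2 - 13 = -11)
l(H) = H + H² (l(H) = H² + H = H + H²)
Q(E) = (104 + E)/(-37 + E)
1/(c(-153, U(10, -6))/25753 + Q(l(-8))/42087) = 1/(-11/25753 + ((104 - 8*(1 - 8))/(-37 - 8*(1 - 8)))/42087) = 1/(-11*1/25753 + ((104 - 8*(-7))/(-37 - 8*(-7)))*(1/42087)) = 1/(-11/25753 + ((104 + 56)/(-37 + 56))*(1/42087)) = 1/(-11/25753 + (160/19)*(1/42087)) = 1/(-11/25753 + 160/799653) = 1/(-4675703/20593463709) = -20593463709/4675703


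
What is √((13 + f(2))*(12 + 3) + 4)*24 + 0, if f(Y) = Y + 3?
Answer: 24*√274 ≈ 397.27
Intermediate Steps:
f(Y) = 3 + Y
√((13 + f(2))*(12 + 3) + 4)*24 + 0 = √((13 + (3 + 2))*(12 + 3) + 4)*24 + 0 = √((13 + 5)*15 + 4)*24 + 0 = √(18*15 + 4)*24 + 0 = √(270 + 4)*24 + 0 = √274*24 + 0 = 24*√274 + 0 = 24*√274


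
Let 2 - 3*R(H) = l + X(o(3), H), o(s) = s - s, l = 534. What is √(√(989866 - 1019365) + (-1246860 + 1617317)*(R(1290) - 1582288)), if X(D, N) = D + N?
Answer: √(-5277551908506 + 9*I*√29499)/3 ≈ 0.00011214 + 7.6576e+5*I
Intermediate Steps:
o(s) = 0
R(H) = -532/3 - H/3 (R(H) = ⅔ - (534 + (0 + H))/3 = ⅔ - (534 + H)/3 = ⅔ + (-178 - H/3) = -532/3 - H/3)
√(√(989866 - 1019365) + (-1246860 + 1617317)*(R(1290) - 1582288)) = √(√(989866 - 1019365) + (-1246860 + 1617317)*((-532/3 - ⅓*1290) - 1582288)) = √(√(-29499) + 370457*((-532/3 - 430) - 1582288)) = √(I*√29499 + 370457*(-1822/3 - 1582288)) = √(I*√29499 + 370457*(-4748686/3)) = √(I*√29499 - 1759183969502/3) = √(-1759183969502/3 + I*√29499)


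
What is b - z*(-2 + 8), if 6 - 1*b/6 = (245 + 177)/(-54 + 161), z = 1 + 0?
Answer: 678/107 ≈ 6.3364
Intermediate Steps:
z = 1
b = 1320/107 (b = 36 - 6*(245 + 177)/(-54 + 161) = 36 - 2532/107 = 1320/107 ≈ 12.336)
b - z*(-2 + 8) = 1320/107 - (-2 + 8) = 1320/107 - 6 = 678/107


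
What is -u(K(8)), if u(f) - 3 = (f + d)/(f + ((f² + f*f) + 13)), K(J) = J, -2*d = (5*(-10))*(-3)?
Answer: -380/149 ≈ -2.5503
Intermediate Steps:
d = -75 (d = -5*(-10)*(-3)/2 = -(-25)*(-3) = -½*150 = -75)
u(f) = 3 + (-75 + f)/(13 + f + 2*f²) (u(f) = 3 + (f - 75)/(f + ((f² + f*f) + 13)) = 3 + (-75 + f)/(f + ((f² + f²) + 13)) = 3 + (-75 + f)/(f + (2*f² + 13)) = 3 + (-75 + f)/(f + (13 + 2*f²)) = 3 + (-75 + f)/(13 + f + 2*f²))
-u(K(8)) = -2*(-18 + 2*8 + 3*8²)/(13 + 8 + 2*8²) = -2*(-18 + 16 + 3*64)/(13 + 8 + 2*64) = -2*(-18 + 16 + 192)/(13 + 8 + 128) = -2*190/149 = -1*380/149 = -380/149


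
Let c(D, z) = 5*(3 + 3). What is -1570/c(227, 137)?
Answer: -157/3 ≈ -52.333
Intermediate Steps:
c(D, z) = 30 (c(D, z) = 5*6 = 30)
-1570/c(227, 137) = -1570/30 = -1570*1/30 = -157/3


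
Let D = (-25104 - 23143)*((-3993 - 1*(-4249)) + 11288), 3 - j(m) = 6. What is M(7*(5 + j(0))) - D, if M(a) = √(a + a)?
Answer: 556963368 + 2*√7 ≈ 5.5696e+8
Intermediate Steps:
j(m) = -3 (j(m) = 3 - 1*6 = 3 - 6 = -3)
M(a) = √2*√a (M(a) = √(2*a) = √2*√a)
D = -556963368 (D = -48247*((-3993 + 4249) + 11288) = -48247*(256 + 11288) = -48247*11544 = -556963368)
M(7*(5 + j(0))) - D = √2*√(7*(5 - 3)) - 1*(-556963368) = √2*√(7*2) + 556963368 = √2*√14 + 556963368 = 2*√7 + 556963368 = 556963368 + 2*√7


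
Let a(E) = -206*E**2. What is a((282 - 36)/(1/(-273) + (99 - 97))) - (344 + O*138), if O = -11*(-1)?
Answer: -929653635134/297025 ≈ -3.1299e+6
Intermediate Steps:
O = 11
a((282 - 36)/(1/(-273) + (99 - 97))) - (344 + O*138) = -206*(282 - 36)**2/(1/(-273) + (99 - 97))**2 - (344 + 11*138) = -206*60516/(-1/273 + 2)**2 - (344 + 1518) = -206*(246/(545/273))**2 - 1*1862 = -206*(246*(273/545))**2 - 1862 = -206*(67158/545)**2 - 1862 = -206*4510196964/297025 - 1862 = -929100574584/297025 - 1862 = -929653635134/297025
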